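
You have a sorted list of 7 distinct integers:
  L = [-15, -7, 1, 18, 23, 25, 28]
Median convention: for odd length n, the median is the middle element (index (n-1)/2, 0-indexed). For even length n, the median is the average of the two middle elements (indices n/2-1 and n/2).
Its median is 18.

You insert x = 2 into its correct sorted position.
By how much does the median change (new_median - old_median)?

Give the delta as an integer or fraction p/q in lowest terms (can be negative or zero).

Old median = 18
After inserting x = 2: new sorted = [-15, -7, 1, 2, 18, 23, 25, 28]
New median = 10
Delta = 10 - 18 = -8

Answer: -8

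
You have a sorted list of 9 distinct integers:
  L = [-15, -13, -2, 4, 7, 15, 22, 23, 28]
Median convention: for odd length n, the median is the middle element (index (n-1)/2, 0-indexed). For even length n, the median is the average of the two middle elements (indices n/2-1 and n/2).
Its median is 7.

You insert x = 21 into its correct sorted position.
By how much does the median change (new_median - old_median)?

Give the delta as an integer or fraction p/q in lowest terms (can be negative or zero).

Old median = 7
After inserting x = 21: new sorted = [-15, -13, -2, 4, 7, 15, 21, 22, 23, 28]
New median = 11
Delta = 11 - 7 = 4

Answer: 4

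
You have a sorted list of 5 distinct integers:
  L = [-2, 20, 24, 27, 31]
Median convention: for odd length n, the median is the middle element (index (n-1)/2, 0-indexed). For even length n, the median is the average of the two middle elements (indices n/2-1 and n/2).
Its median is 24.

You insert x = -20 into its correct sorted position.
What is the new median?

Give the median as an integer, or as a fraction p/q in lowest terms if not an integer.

Answer: 22

Derivation:
Old list (sorted, length 5): [-2, 20, 24, 27, 31]
Old median = 24
Insert x = -20
Old length odd (5). Middle was index 2 = 24.
New length even (6). New median = avg of two middle elements.
x = -20: 0 elements are < x, 5 elements are > x.
New sorted list: [-20, -2, 20, 24, 27, 31]
New median = 22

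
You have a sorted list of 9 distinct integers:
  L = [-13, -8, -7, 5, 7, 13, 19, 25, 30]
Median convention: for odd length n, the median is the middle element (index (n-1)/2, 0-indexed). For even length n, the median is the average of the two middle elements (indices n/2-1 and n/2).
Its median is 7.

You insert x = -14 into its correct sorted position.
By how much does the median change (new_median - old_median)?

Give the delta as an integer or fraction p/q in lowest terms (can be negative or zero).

Old median = 7
After inserting x = -14: new sorted = [-14, -13, -8, -7, 5, 7, 13, 19, 25, 30]
New median = 6
Delta = 6 - 7 = -1

Answer: -1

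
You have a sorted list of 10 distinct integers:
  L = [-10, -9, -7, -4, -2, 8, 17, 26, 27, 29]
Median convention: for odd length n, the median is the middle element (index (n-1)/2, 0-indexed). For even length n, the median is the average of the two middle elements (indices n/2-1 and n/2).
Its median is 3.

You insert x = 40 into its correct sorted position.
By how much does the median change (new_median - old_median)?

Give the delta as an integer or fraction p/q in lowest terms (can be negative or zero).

Old median = 3
After inserting x = 40: new sorted = [-10, -9, -7, -4, -2, 8, 17, 26, 27, 29, 40]
New median = 8
Delta = 8 - 3 = 5

Answer: 5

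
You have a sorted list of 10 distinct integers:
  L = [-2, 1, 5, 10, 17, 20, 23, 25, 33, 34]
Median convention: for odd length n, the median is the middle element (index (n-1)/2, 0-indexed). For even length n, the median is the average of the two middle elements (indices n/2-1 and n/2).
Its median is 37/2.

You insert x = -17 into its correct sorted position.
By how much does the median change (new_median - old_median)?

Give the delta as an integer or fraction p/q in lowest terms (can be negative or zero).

Answer: -3/2

Derivation:
Old median = 37/2
After inserting x = -17: new sorted = [-17, -2, 1, 5, 10, 17, 20, 23, 25, 33, 34]
New median = 17
Delta = 17 - 37/2 = -3/2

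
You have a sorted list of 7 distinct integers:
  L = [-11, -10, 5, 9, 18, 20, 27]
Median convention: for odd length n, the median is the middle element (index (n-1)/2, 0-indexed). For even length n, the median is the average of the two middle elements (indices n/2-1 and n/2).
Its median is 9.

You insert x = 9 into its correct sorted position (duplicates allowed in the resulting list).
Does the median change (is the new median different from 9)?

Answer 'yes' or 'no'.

Answer: no

Derivation:
Old median = 9
Insert x = 9
New median = 9
Changed? no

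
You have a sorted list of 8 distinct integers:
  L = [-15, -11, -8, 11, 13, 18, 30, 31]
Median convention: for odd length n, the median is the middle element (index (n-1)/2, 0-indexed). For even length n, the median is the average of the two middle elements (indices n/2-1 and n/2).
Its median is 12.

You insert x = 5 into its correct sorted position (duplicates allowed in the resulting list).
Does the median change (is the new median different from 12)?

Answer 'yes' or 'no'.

Answer: yes

Derivation:
Old median = 12
Insert x = 5
New median = 11
Changed? yes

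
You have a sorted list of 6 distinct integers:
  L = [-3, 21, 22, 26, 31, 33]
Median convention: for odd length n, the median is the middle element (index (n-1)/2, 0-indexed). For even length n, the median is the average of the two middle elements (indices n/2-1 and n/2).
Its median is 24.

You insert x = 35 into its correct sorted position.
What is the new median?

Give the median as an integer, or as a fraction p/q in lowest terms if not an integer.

Old list (sorted, length 6): [-3, 21, 22, 26, 31, 33]
Old median = 24
Insert x = 35
Old length even (6). Middle pair: indices 2,3 = 22,26.
New length odd (7). New median = single middle element.
x = 35: 6 elements are < x, 0 elements are > x.
New sorted list: [-3, 21, 22, 26, 31, 33, 35]
New median = 26

Answer: 26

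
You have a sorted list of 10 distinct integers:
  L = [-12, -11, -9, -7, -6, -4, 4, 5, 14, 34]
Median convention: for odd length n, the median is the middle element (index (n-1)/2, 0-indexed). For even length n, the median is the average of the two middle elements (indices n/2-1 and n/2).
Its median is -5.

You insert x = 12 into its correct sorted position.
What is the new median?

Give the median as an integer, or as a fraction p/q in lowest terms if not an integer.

Answer: -4

Derivation:
Old list (sorted, length 10): [-12, -11, -9, -7, -6, -4, 4, 5, 14, 34]
Old median = -5
Insert x = 12
Old length even (10). Middle pair: indices 4,5 = -6,-4.
New length odd (11). New median = single middle element.
x = 12: 8 elements are < x, 2 elements are > x.
New sorted list: [-12, -11, -9, -7, -6, -4, 4, 5, 12, 14, 34]
New median = -4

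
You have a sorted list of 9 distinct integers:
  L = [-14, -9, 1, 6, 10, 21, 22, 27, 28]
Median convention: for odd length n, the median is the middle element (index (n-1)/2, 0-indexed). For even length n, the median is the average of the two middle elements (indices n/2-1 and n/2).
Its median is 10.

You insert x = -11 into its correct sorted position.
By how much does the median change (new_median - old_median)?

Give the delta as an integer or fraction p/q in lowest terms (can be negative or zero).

Answer: -2

Derivation:
Old median = 10
After inserting x = -11: new sorted = [-14, -11, -9, 1, 6, 10, 21, 22, 27, 28]
New median = 8
Delta = 8 - 10 = -2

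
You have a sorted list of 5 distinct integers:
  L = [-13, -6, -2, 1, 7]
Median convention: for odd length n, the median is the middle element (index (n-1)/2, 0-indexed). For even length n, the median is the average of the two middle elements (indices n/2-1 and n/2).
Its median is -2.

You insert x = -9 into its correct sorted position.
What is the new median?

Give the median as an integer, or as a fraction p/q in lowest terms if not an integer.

Answer: -4

Derivation:
Old list (sorted, length 5): [-13, -6, -2, 1, 7]
Old median = -2
Insert x = -9
Old length odd (5). Middle was index 2 = -2.
New length even (6). New median = avg of two middle elements.
x = -9: 1 elements are < x, 4 elements are > x.
New sorted list: [-13, -9, -6, -2, 1, 7]
New median = -4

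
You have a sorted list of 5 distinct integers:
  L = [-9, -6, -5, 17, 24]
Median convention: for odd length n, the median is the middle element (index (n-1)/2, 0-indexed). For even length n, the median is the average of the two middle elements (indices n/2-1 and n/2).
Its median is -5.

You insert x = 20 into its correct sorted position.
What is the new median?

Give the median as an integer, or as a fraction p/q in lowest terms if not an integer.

Answer: 6

Derivation:
Old list (sorted, length 5): [-9, -6, -5, 17, 24]
Old median = -5
Insert x = 20
Old length odd (5). Middle was index 2 = -5.
New length even (6). New median = avg of two middle elements.
x = 20: 4 elements are < x, 1 elements are > x.
New sorted list: [-9, -6, -5, 17, 20, 24]
New median = 6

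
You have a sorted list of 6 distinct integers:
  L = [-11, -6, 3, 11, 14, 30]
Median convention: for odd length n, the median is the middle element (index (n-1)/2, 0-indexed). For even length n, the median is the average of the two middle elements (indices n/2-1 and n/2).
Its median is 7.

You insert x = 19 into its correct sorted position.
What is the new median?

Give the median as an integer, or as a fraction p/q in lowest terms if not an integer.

Answer: 11

Derivation:
Old list (sorted, length 6): [-11, -6, 3, 11, 14, 30]
Old median = 7
Insert x = 19
Old length even (6). Middle pair: indices 2,3 = 3,11.
New length odd (7). New median = single middle element.
x = 19: 5 elements are < x, 1 elements are > x.
New sorted list: [-11, -6, 3, 11, 14, 19, 30]
New median = 11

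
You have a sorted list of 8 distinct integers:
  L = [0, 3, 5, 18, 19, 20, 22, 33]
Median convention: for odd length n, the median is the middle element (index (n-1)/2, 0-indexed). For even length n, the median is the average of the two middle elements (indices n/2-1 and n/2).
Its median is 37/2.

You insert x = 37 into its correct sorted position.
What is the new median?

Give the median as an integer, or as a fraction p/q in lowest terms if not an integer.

Old list (sorted, length 8): [0, 3, 5, 18, 19, 20, 22, 33]
Old median = 37/2
Insert x = 37
Old length even (8). Middle pair: indices 3,4 = 18,19.
New length odd (9). New median = single middle element.
x = 37: 8 elements are < x, 0 elements are > x.
New sorted list: [0, 3, 5, 18, 19, 20, 22, 33, 37]
New median = 19

Answer: 19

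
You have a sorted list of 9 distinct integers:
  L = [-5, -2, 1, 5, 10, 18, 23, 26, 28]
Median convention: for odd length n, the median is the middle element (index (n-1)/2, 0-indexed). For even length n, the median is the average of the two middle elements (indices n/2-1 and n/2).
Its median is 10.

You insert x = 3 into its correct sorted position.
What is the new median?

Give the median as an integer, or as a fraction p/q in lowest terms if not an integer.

Old list (sorted, length 9): [-5, -2, 1, 5, 10, 18, 23, 26, 28]
Old median = 10
Insert x = 3
Old length odd (9). Middle was index 4 = 10.
New length even (10). New median = avg of two middle elements.
x = 3: 3 elements are < x, 6 elements are > x.
New sorted list: [-5, -2, 1, 3, 5, 10, 18, 23, 26, 28]
New median = 15/2

Answer: 15/2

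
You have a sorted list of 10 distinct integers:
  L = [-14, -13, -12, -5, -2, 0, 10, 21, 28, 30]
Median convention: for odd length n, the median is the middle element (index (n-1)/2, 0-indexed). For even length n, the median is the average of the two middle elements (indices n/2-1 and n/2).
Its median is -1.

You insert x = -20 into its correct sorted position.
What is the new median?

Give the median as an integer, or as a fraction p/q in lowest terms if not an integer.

Answer: -2

Derivation:
Old list (sorted, length 10): [-14, -13, -12, -5, -2, 0, 10, 21, 28, 30]
Old median = -1
Insert x = -20
Old length even (10). Middle pair: indices 4,5 = -2,0.
New length odd (11). New median = single middle element.
x = -20: 0 elements are < x, 10 elements are > x.
New sorted list: [-20, -14, -13, -12, -5, -2, 0, 10, 21, 28, 30]
New median = -2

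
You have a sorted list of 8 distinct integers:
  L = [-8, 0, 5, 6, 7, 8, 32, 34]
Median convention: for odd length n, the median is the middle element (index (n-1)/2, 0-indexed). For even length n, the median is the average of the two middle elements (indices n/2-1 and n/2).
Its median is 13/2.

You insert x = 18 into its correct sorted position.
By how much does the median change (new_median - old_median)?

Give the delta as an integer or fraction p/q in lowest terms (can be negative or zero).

Old median = 13/2
After inserting x = 18: new sorted = [-8, 0, 5, 6, 7, 8, 18, 32, 34]
New median = 7
Delta = 7 - 13/2 = 1/2

Answer: 1/2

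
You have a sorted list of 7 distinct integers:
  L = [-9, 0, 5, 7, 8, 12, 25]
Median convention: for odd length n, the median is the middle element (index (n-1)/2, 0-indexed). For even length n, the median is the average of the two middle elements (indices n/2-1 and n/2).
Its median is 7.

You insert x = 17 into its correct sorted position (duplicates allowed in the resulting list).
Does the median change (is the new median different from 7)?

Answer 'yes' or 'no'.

Answer: yes

Derivation:
Old median = 7
Insert x = 17
New median = 15/2
Changed? yes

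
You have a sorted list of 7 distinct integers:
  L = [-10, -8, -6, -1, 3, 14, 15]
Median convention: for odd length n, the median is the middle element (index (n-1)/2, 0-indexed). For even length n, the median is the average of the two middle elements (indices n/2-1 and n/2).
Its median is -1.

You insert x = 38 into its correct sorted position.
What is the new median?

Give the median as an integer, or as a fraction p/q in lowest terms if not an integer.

Old list (sorted, length 7): [-10, -8, -6, -1, 3, 14, 15]
Old median = -1
Insert x = 38
Old length odd (7). Middle was index 3 = -1.
New length even (8). New median = avg of two middle elements.
x = 38: 7 elements are < x, 0 elements are > x.
New sorted list: [-10, -8, -6, -1, 3, 14, 15, 38]
New median = 1

Answer: 1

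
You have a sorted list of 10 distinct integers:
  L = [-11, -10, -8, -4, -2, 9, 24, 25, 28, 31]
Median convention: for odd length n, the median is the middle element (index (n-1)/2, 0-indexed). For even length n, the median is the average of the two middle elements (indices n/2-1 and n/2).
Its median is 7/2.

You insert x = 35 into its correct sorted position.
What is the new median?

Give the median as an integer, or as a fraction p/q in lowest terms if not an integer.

Answer: 9

Derivation:
Old list (sorted, length 10): [-11, -10, -8, -4, -2, 9, 24, 25, 28, 31]
Old median = 7/2
Insert x = 35
Old length even (10). Middle pair: indices 4,5 = -2,9.
New length odd (11). New median = single middle element.
x = 35: 10 elements are < x, 0 elements are > x.
New sorted list: [-11, -10, -8, -4, -2, 9, 24, 25, 28, 31, 35]
New median = 9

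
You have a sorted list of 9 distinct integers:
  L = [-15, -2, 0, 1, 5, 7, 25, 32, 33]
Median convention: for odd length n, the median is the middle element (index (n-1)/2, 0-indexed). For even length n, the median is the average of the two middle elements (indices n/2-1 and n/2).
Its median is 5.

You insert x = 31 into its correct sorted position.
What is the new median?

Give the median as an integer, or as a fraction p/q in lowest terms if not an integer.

Answer: 6

Derivation:
Old list (sorted, length 9): [-15, -2, 0, 1, 5, 7, 25, 32, 33]
Old median = 5
Insert x = 31
Old length odd (9). Middle was index 4 = 5.
New length even (10). New median = avg of two middle elements.
x = 31: 7 elements are < x, 2 elements are > x.
New sorted list: [-15, -2, 0, 1, 5, 7, 25, 31, 32, 33]
New median = 6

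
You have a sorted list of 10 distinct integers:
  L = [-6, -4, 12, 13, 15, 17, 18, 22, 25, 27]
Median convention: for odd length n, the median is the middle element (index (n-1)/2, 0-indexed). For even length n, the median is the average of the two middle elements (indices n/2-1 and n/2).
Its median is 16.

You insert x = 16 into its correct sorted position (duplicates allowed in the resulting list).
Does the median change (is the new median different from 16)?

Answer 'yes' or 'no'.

Old median = 16
Insert x = 16
New median = 16
Changed? no

Answer: no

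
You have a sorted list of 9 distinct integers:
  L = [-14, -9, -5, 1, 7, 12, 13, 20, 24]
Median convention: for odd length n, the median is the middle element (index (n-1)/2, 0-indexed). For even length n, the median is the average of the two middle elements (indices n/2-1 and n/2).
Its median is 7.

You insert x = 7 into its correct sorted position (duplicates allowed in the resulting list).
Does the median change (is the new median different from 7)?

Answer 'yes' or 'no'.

Answer: no

Derivation:
Old median = 7
Insert x = 7
New median = 7
Changed? no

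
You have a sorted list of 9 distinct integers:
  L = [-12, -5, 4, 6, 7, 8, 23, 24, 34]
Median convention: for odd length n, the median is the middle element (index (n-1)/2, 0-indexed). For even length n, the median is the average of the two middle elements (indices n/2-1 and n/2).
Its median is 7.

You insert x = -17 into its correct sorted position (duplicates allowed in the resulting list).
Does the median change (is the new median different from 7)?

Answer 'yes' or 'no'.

Answer: yes

Derivation:
Old median = 7
Insert x = -17
New median = 13/2
Changed? yes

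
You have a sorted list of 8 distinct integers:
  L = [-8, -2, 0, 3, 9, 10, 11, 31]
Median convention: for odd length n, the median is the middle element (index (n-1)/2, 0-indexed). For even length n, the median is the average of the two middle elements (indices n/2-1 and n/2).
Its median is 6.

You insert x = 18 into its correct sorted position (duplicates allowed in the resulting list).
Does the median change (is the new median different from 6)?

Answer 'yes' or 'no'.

Answer: yes

Derivation:
Old median = 6
Insert x = 18
New median = 9
Changed? yes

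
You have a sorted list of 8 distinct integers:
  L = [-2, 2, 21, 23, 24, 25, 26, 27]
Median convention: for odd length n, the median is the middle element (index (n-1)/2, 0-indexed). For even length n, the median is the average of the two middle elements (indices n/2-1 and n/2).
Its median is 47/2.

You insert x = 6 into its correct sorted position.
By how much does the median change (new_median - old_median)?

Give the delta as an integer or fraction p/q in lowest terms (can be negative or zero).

Old median = 47/2
After inserting x = 6: new sorted = [-2, 2, 6, 21, 23, 24, 25, 26, 27]
New median = 23
Delta = 23 - 47/2 = -1/2

Answer: -1/2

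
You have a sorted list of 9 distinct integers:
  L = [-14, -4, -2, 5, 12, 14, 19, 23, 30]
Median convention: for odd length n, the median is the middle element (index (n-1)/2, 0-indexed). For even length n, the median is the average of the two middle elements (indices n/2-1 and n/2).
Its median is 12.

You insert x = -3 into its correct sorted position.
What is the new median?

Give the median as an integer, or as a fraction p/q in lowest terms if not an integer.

Answer: 17/2

Derivation:
Old list (sorted, length 9): [-14, -4, -2, 5, 12, 14, 19, 23, 30]
Old median = 12
Insert x = -3
Old length odd (9). Middle was index 4 = 12.
New length even (10). New median = avg of two middle elements.
x = -3: 2 elements are < x, 7 elements are > x.
New sorted list: [-14, -4, -3, -2, 5, 12, 14, 19, 23, 30]
New median = 17/2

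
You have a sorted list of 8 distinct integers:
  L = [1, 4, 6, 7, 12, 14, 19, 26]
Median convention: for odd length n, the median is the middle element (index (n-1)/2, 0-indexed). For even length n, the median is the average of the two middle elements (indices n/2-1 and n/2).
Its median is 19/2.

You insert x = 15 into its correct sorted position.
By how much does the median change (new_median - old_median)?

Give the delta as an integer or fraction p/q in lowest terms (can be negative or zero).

Answer: 5/2

Derivation:
Old median = 19/2
After inserting x = 15: new sorted = [1, 4, 6, 7, 12, 14, 15, 19, 26]
New median = 12
Delta = 12 - 19/2 = 5/2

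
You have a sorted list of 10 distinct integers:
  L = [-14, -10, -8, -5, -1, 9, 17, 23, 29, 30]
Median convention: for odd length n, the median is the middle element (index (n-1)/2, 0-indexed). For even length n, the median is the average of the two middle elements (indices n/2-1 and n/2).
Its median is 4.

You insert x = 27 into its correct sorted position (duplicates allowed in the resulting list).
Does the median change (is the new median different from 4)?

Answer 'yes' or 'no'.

Answer: yes

Derivation:
Old median = 4
Insert x = 27
New median = 9
Changed? yes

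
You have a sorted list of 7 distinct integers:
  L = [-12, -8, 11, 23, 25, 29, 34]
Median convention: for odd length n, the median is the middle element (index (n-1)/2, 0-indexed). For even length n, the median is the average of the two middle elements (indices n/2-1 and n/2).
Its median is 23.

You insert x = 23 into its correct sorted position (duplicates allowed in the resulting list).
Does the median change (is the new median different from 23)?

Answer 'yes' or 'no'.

Answer: no

Derivation:
Old median = 23
Insert x = 23
New median = 23
Changed? no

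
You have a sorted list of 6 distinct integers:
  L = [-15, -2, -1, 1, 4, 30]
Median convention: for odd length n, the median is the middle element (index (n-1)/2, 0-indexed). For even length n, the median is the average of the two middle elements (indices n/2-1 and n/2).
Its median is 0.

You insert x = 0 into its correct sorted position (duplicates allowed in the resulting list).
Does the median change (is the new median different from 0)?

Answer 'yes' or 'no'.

Old median = 0
Insert x = 0
New median = 0
Changed? no

Answer: no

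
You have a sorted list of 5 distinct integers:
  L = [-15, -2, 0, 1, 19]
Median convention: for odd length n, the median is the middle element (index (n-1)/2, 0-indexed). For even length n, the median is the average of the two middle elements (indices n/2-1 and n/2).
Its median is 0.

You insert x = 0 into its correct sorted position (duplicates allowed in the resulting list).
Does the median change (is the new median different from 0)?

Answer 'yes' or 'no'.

Old median = 0
Insert x = 0
New median = 0
Changed? no

Answer: no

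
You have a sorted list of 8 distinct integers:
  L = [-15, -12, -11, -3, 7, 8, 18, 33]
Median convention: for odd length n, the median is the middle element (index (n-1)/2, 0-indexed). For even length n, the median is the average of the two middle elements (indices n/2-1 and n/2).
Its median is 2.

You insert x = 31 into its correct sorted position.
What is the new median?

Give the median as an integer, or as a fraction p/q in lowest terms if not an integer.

Answer: 7

Derivation:
Old list (sorted, length 8): [-15, -12, -11, -3, 7, 8, 18, 33]
Old median = 2
Insert x = 31
Old length even (8). Middle pair: indices 3,4 = -3,7.
New length odd (9). New median = single middle element.
x = 31: 7 elements are < x, 1 elements are > x.
New sorted list: [-15, -12, -11, -3, 7, 8, 18, 31, 33]
New median = 7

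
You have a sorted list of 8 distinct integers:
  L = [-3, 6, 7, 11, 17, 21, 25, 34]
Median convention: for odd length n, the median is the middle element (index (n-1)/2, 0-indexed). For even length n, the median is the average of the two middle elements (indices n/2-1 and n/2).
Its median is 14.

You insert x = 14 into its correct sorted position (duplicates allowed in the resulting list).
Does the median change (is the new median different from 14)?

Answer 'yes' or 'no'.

Old median = 14
Insert x = 14
New median = 14
Changed? no

Answer: no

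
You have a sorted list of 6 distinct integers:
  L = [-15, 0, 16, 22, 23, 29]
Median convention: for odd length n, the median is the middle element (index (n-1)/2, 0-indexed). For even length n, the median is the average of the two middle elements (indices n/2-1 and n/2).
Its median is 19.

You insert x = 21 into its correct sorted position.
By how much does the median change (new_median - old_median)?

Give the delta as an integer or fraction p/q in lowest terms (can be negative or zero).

Answer: 2

Derivation:
Old median = 19
After inserting x = 21: new sorted = [-15, 0, 16, 21, 22, 23, 29]
New median = 21
Delta = 21 - 19 = 2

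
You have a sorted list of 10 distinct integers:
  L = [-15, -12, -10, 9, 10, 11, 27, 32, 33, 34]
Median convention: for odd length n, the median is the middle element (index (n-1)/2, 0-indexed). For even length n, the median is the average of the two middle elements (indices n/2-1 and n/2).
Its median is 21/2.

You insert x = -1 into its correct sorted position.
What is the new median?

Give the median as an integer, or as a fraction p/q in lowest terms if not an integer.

Old list (sorted, length 10): [-15, -12, -10, 9, 10, 11, 27, 32, 33, 34]
Old median = 21/2
Insert x = -1
Old length even (10). Middle pair: indices 4,5 = 10,11.
New length odd (11). New median = single middle element.
x = -1: 3 elements are < x, 7 elements are > x.
New sorted list: [-15, -12, -10, -1, 9, 10, 11, 27, 32, 33, 34]
New median = 10

Answer: 10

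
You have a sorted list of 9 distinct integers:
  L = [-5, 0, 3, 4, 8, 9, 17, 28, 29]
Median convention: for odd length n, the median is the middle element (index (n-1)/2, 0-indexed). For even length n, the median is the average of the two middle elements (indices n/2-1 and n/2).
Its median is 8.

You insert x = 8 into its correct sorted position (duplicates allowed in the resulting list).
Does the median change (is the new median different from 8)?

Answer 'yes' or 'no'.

Old median = 8
Insert x = 8
New median = 8
Changed? no

Answer: no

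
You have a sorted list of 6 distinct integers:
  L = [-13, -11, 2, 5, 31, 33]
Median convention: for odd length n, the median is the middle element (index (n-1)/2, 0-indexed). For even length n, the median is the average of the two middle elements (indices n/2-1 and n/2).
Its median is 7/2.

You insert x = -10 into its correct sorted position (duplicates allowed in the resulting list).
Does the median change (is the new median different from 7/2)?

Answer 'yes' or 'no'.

Old median = 7/2
Insert x = -10
New median = 2
Changed? yes

Answer: yes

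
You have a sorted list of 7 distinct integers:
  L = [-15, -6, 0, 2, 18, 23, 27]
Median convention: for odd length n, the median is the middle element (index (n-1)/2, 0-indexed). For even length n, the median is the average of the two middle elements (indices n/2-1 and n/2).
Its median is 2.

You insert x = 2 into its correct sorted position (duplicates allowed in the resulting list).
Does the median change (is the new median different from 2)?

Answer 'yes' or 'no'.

Old median = 2
Insert x = 2
New median = 2
Changed? no

Answer: no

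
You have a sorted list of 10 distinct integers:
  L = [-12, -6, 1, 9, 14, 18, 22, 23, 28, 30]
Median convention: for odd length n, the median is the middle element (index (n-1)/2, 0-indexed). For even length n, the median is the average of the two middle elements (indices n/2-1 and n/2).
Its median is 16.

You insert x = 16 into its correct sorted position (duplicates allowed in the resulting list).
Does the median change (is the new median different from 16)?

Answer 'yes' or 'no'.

Old median = 16
Insert x = 16
New median = 16
Changed? no

Answer: no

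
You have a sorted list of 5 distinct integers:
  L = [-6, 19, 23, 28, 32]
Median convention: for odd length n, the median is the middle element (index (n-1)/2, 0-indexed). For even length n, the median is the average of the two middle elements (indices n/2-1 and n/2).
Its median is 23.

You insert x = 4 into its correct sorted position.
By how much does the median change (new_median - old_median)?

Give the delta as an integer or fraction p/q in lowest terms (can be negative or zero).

Old median = 23
After inserting x = 4: new sorted = [-6, 4, 19, 23, 28, 32]
New median = 21
Delta = 21 - 23 = -2

Answer: -2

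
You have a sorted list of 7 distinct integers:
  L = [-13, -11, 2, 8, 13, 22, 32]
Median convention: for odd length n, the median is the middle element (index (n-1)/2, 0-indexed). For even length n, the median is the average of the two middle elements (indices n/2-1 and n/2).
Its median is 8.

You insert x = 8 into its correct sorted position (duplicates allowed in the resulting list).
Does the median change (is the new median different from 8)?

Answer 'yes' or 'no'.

Answer: no

Derivation:
Old median = 8
Insert x = 8
New median = 8
Changed? no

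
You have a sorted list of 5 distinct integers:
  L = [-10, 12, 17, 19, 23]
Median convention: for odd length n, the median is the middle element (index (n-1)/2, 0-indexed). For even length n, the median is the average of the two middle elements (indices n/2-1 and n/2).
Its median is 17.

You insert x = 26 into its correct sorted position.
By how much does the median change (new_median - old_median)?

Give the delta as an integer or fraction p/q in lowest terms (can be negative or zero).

Old median = 17
After inserting x = 26: new sorted = [-10, 12, 17, 19, 23, 26]
New median = 18
Delta = 18 - 17 = 1

Answer: 1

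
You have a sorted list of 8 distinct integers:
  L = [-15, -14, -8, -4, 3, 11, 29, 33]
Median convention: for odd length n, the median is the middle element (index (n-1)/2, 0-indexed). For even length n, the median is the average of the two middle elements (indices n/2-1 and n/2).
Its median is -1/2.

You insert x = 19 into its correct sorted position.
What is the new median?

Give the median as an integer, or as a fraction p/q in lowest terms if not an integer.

Answer: 3

Derivation:
Old list (sorted, length 8): [-15, -14, -8, -4, 3, 11, 29, 33]
Old median = -1/2
Insert x = 19
Old length even (8). Middle pair: indices 3,4 = -4,3.
New length odd (9). New median = single middle element.
x = 19: 6 elements are < x, 2 elements are > x.
New sorted list: [-15, -14, -8, -4, 3, 11, 19, 29, 33]
New median = 3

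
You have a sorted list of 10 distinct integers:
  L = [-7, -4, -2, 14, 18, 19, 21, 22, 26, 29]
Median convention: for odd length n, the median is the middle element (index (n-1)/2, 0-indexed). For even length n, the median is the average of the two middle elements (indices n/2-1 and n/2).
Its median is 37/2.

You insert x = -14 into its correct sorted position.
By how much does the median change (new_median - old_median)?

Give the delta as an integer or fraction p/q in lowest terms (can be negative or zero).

Answer: -1/2

Derivation:
Old median = 37/2
After inserting x = -14: new sorted = [-14, -7, -4, -2, 14, 18, 19, 21, 22, 26, 29]
New median = 18
Delta = 18 - 37/2 = -1/2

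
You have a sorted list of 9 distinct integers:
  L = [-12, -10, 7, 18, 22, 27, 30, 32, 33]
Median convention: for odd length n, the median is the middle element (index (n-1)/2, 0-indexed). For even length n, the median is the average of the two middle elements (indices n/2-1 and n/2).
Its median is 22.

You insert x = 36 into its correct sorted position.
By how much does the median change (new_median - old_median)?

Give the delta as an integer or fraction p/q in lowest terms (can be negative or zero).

Old median = 22
After inserting x = 36: new sorted = [-12, -10, 7, 18, 22, 27, 30, 32, 33, 36]
New median = 49/2
Delta = 49/2 - 22 = 5/2

Answer: 5/2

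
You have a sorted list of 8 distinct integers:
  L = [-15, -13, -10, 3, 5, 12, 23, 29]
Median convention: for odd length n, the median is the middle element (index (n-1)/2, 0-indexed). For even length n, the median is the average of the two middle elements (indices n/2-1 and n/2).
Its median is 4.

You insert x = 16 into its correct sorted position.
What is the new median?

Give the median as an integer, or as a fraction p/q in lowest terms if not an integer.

Old list (sorted, length 8): [-15, -13, -10, 3, 5, 12, 23, 29]
Old median = 4
Insert x = 16
Old length even (8). Middle pair: indices 3,4 = 3,5.
New length odd (9). New median = single middle element.
x = 16: 6 elements are < x, 2 elements are > x.
New sorted list: [-15, -13, -10, 3, 5, 12, 16, 23, 29]
New median = 5

Answer: 5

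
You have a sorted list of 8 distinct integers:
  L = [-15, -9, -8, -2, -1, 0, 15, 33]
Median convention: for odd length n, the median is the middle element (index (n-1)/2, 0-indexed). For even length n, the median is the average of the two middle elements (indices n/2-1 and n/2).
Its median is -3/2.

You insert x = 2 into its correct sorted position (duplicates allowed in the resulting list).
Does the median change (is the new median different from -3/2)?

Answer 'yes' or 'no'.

Old median = -3/2
Insert x = 2
New median = -1
Changed? yes

Answer: yes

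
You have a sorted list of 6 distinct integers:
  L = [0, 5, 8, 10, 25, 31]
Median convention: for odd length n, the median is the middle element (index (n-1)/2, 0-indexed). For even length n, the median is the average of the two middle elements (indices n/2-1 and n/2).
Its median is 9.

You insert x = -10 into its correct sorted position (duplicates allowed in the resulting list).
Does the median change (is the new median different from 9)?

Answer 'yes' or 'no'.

Answer: yes

Derivation:
Old median = 9
Insert x = -10
New median = 8
Changed? yes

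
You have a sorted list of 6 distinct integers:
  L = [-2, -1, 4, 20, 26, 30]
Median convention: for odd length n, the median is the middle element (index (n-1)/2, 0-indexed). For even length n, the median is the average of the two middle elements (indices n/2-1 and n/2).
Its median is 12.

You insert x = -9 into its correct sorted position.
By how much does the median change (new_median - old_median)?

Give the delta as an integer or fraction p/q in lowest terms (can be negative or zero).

Old median = 12
After inserting x = -9: new sorted = [-9, -2, -1, 4, 20, 26, 30]
New median = 4
Delta = 4 - 12 = -8

Answer: -8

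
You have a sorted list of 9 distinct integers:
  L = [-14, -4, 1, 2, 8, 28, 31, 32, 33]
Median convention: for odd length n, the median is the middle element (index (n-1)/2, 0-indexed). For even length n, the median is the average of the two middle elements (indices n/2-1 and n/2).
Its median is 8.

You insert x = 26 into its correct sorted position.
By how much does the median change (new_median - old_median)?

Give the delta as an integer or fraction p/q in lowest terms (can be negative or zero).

Old median = 8
After inserting x = 26: new sorted = [-14, -4, 1, 2, 8, 26, 28, 31, 32, 33]
New median = 17
Delta = 17 - 8 = 9

Answer: 9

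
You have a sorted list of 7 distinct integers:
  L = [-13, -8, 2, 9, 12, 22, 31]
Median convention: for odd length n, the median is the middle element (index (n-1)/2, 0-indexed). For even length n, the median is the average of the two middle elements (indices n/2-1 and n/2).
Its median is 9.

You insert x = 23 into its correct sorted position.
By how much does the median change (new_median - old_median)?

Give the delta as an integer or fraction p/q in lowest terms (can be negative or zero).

Answer: 3/2

Derivation:
Old median = 9
After inserting x = 23: new sorted = [-13, -8, 2, 9, 12, 22, 23, 31]
New median = 21/2
Delta = 21/2 - 9 = 3/2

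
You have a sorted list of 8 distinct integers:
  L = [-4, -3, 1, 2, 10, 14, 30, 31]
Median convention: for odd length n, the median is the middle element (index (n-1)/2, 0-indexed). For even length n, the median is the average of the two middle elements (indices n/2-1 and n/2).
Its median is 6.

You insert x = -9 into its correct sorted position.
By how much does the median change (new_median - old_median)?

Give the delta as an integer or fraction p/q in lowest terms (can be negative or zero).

Old median = 6
After inserting x = -9: new sorted = [-9, -4, -3, 1, 2, 10, 14, 30, 31]
New median = 2
Delta = 2 - 6 = -4

Answer: -4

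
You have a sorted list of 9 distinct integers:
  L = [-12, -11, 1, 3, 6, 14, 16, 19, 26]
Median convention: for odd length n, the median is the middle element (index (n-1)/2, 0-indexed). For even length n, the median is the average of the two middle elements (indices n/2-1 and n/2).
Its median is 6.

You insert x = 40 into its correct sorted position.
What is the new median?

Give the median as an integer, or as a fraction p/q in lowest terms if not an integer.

Answer: 10

Derivation:
Old list (sorted, length 9): [-12, -11, 1, 3, 6, 14, 16, 19, 26]
Old median = 6
Insert x = 40
Old length odd (9). Middle was index 4 = 6.
New length even (10). New median = avg of two middle elements.
x = 40: 9 elements are < x, 0 elements are > x.
New sorted list: [-12, -11, 1, 3, 6, 14, 16, 19, 26, 40]
New median = 10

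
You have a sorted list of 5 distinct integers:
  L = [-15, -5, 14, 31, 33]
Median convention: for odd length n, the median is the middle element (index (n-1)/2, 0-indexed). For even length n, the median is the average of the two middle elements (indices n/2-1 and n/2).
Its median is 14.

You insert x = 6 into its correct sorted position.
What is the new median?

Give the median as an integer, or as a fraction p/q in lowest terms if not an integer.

Answer: 10

Derivation:
Old list (sorted, length 5): [-15, -5, 14, 31, 33]
Old median = 14
Insert x = 6
Old length odd (5). Middle was index 2 = 14.
New length even (6). New median = avg of two middle elements.
x = 6: 2 elements are < x, 3 elements are > x.
New sorted list: [-15, -5, 6, 14, 31, 33]
New median = 10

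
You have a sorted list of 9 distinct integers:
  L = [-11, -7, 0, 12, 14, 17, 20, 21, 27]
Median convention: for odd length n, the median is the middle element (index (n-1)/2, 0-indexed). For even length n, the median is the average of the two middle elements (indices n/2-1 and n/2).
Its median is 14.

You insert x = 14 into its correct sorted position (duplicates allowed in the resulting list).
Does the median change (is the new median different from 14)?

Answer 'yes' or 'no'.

Old median = 14
Insert x = 14
New median = 14
Changed? no

Answer: no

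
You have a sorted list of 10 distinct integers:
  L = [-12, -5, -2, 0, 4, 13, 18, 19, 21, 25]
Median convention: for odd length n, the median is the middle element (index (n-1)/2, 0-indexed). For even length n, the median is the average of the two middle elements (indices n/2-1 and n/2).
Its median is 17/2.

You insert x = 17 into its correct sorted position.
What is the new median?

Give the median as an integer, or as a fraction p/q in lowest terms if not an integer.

Answer: 13

Derivation:
Old list (sorted, length 10): [-12, -5, -2, 0, 4, 13, 18, 19, 21, 25]
Old median = 17/2
Insert x = 17
Old length even (10). Middle pair: indices 4,5 = 4,13.
New length odd (11). New median = single middle element.
x = 17: 6 elements are < x, 4 elements are > x.
New sorted list: [-12, -5, -2, 0, 4, 13, 17, 18, 19, 21, 25]
New median = 13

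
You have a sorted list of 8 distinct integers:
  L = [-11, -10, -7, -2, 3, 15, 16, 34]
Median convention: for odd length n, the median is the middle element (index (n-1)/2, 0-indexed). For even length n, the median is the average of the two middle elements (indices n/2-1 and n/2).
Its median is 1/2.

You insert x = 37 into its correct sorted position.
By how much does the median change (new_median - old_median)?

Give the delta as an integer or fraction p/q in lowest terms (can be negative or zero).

Answer: 5/2

Derivation:
Old median = 1/2
After inserting x = 37: new sorted = [-11, -10, -7, -2, 3, 15, 16, 34, 37]
New median = 3
Delta = 3 - 1/2 = 5/2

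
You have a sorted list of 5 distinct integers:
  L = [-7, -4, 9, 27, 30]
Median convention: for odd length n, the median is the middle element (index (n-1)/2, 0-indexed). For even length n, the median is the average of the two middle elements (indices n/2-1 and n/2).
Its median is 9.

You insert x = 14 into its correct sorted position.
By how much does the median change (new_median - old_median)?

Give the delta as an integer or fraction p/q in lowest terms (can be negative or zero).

Answer: 5/2

Derivation:
Old median = 9
After inserting x = 14: new sorted = [-7, -4, 9, 14, 27, 30]
New median = 23/2
Delta = 23/2 - 9 = 5/2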